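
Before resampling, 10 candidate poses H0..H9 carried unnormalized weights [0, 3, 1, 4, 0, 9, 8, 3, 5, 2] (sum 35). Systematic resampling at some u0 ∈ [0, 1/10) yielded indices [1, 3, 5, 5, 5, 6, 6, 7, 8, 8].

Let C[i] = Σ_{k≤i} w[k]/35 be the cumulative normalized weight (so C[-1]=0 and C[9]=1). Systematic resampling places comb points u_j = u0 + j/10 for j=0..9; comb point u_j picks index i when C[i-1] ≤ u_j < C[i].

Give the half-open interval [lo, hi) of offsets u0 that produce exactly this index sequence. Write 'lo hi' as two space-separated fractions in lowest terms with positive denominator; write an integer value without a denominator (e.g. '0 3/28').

C = [0, 3/35, 4/35, 8/35, 8/35, 17/35, 5/7, 4/5, 33/35, 1]
j=0 picked index 1: u0 ∈ [0, 3/35)
j=1 picked index 3: u0 ∈ [1/70, 9/70)
j=2 picked index 5: u0 ∈ [1/35, 2/7)
j=3 picked index 5: u0 ∈ [-1/14, 13/70)
j=4 picked index 5: u0 ∈ [-6/35, 3/35)
j=5 picked index 6: u0 ∈ [-1/70, 3/14)
j=6 picked index 6: u0 ∈ [-4/35, 4/35)
j=7 picked index 7: u0 ∈ [1/70, 1/10)
j=8 picked index 8: u0 ∈ [0, 1/7)
j=9 picked index 8: u0 ∈ [-1/10, 3/70)
intersection: [1/35, 3/70)

1/35 3/70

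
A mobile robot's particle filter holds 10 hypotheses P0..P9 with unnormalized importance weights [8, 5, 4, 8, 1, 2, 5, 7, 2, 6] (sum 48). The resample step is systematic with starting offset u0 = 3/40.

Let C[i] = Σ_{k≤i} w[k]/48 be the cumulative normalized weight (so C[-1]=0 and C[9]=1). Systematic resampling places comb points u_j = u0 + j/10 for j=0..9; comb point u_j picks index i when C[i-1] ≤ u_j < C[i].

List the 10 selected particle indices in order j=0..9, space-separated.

C = [1/6, 13/48, 17/48, 25/48, 13/24, 7/12, 11/16, 5/6, 7/8, 1]
j=0: u_0=3/40 ∈ [0, 1/6) → index 0
j=1: u_1=7/40 ∈ [1/6, 13/48) → index 1
j=2: u_2=11/40 ∈ [13/48, 17/48) → index 2
j=3: u_3=3/8 ∈ [17/48, 25/48) → index 3
j=4: u_4=19/40 ∈ [17/48, 25/48) → index 3
j=5: u_5=23/40 ∈ [13/24, 7/12) → index 5
j=6: u_6=27/40 ∈ [7/12, 11/16) → index 6
j=7: u_7=31/40 ∈ [11/16, 5/6) → index 7
j=8: u_8=7/8 ∈ [7/8, 1) → index 9
j=9: u_9=39/40 ∈ [7/8, 1) → index 9

0 1 2 3 3 5 6 7 9 9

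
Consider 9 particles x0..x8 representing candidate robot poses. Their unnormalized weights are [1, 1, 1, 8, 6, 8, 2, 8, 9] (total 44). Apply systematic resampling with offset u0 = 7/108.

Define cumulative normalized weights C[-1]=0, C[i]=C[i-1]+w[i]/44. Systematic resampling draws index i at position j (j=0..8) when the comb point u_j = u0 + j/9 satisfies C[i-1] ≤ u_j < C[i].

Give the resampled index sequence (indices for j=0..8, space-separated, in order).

2 3 4 5 5 7 7 8 8

C = [1/44, 1/22, 3/44, 1/4, 17/44, 25/44, 27/44, 35/44, 1]
j=0: u_0=7/108 ∈ [1/22, 3/44) → index 2
j=1: u_1=19/108 ∈ [3/44, 1/4) → index 3
j=2: u_2=31/108 ∈ [1/4, 17/44) → index 4
j=3: u_3=43/108 ∈ [17/44, 25/44) → index 5
j=4: u_4=55/108 ∈ [17/44, 25/44) → index 5
j=5: u_5=67/108 ∈ [27/44, 35/44) → index 7
j=6: u_6=79/108 ∈ [27/44, 35/44) → index 7
j=7: u_7=91/108 ∈ [35/44, 1) → index 8
j=8: u_8=103/108 ∈ [35/44, 1) → index 8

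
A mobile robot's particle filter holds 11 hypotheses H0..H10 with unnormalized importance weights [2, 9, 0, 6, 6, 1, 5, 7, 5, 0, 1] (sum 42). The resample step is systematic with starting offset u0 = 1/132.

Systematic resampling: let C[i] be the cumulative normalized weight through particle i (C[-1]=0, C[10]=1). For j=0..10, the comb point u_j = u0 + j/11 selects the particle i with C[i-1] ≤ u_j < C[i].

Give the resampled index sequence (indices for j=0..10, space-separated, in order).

0 1 1 3 3 4 5 6 7 7 8

C = [1/21, 11/42, 11/42, 17/42, 23/42, 4/7, 29/42, 6/7, 41/42, 41/42, 1]
j=0: u_0=1/132 ∈ [0, 1/21) → index 0
j=1: u_1=13/132 ∈ [1/21, 11/42) → index 1
j=2: u_2=25/132 ∈ [1/21, 11/42) → index 1
j=3: u_3=37/132 ∈ [11/42, 17/42) → index 3
j=4: u_4=49/132 ∈ [11/42, 17/42) → index 3
j=5: u_5=61/132 ∈ [17/42, 23/42) → index 4
j=6: u_6=73/132 ∈ [23/42, 4/7) → index 5
j=7: u_7=85/132 ∈ [4/7, 29/42) → index 6
j=8: u_8=97/132 ∈ [29/42, 6/7) → index 7
j=9: u_9=109/132 ∈ [29/42, 6/7) → index 7
j=10: u_10=11/12 ∈ [6/7, 41/42) → index 8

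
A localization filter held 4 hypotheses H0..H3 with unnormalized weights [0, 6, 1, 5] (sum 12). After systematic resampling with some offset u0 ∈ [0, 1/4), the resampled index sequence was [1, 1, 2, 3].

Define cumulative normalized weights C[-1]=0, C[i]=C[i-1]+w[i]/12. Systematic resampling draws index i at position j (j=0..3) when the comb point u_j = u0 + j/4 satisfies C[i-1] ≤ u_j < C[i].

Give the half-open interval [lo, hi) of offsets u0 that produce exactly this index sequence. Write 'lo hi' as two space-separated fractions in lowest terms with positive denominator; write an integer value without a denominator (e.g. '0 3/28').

0 1/12

C = [0, 1/2, 7/12, 1]
j=0 picked index 1: u0 ∈ [0, 1/2)
j=1 picked index 1: u0 ∈ [-1/4, 1/4)
j=2 picked index 2: u0 ∈ [0, 1/12)
j=3 picked index 3: u0 ∈ [-1/6, 1/4)
intersection: [0, 1/12)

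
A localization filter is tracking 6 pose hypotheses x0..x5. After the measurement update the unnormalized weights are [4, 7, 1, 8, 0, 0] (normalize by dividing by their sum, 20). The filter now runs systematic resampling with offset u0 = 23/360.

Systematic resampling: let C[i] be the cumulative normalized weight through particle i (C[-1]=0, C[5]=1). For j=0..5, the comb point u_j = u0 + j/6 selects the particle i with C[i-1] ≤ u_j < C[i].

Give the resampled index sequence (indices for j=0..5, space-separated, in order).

C = [1/5, 11/20, 3/5, 1, 1, 1]
j=0: u_0=23/360 ∈ [0, 1/5) → index 0
j=1: u_1=83/360 ∈ [1/5, 11/20) → index 1
j=2: u_2=143/360 ∈ [1/5, 11/20) → index 1
j=3: u_3=203/360 ∈ [11/20, 3/5) → index 2
j=4: u_4=263/360 ∈ [3/5, 1) → index 3
j=5: u_5=323/360 ∈ [3/5, 1) → index 3

0 1 1 2 3 3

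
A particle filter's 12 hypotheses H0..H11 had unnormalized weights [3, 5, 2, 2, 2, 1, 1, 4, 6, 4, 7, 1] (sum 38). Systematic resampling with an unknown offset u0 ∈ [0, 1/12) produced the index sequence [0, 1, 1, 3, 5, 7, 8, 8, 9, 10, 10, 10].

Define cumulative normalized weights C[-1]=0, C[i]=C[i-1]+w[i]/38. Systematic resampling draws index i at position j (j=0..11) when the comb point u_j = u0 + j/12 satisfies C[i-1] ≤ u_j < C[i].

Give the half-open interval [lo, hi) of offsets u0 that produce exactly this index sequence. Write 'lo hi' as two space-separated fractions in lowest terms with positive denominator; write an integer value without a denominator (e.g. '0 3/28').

C = [3/38, 4/19, 5/19, 6/19, 7/19, 15/38, 8/19, 10/19, 13/19, 15/19, 37/38, 1]
j=0 picked index 0: u0 ∈ [0, 3/38)
j=1 picked index 1: u0 ∈ [-1/228, 29/228)
j=2 picked index 1: u0 ∈ [-5/57, 5/114)
j=3 picked index 3: u0 ∈ [1/76, 5/76)
j=4 picked index 5: u0 ∈ [2/57, 7/114)
j=5 picked index 7: u0 ∈ [1/228, 25/228)
j=6 picked index 8: u0 ∈ [1/38, 7/38)
j=7 picked index 8: u0 ∈ [-13/228, 23/228)
j=8 picked index 9: u0 ∈ [1/57, 7/57)
j=9 picked index 10: u0 ∈ [3/76, 17/76)
j=10 picked index 10: u0 ∈ [-5/114, 8/57)
j=11 picked index 10: u0 ∈ [-29/228, 13/228)
intersection: [3/76, 5/114)

3/76 5/114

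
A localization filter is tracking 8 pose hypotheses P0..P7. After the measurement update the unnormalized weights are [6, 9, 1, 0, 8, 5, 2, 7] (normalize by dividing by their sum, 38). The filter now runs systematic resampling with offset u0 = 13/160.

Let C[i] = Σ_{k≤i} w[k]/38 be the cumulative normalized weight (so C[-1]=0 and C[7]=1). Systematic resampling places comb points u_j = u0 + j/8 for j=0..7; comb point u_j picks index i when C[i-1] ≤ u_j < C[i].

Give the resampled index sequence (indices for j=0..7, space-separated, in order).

C = [3/19, 15/38, 8/19, 8/19, 12/19, 29/38, 31/38, 1]
j=0: u_0=13/160 ∈ [0, 3/19) → index 0
j=1: u_1=33/160 ∈ [3/19, 15/38) → index 1
j=2: u_2=53/160 ∈ [3/19, 15/38) → index 1
j=3: u_3=73/160 ∈ [8/19, 12/19) → index 4
j=4: u_4=93/160 ∈ [8/19, 12/19) → index 4
j=5: u_5=113/160 ∈ [12/19, 29/38) → index 5
j=6: u_6=133/160 ∈ [31/38, 1) → index 7
j=7: u_7=153/160 ∈ [31/38, 1) → index 7

0 1 1 4 4 5 7 7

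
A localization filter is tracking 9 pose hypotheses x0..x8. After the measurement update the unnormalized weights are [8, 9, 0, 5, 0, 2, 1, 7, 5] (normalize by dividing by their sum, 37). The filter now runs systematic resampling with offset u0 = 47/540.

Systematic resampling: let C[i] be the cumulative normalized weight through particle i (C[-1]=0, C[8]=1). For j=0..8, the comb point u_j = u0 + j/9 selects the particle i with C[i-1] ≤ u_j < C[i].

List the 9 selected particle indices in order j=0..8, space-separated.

C = [8/37, 17/37, 17/37, 22/37, 22/37, 24/37, 25/37, 32/37, 1]
j=0: u_0=47/540 ∈ [0, 8/37) → index 0
j=1: u_1=107/540 ∈ [0, 8/37) → index 0
j=2: u_2=167/540 ∈ [8/37, 17/37) → index 1
j=3: u_3=227/540 ∈ [8/37, 17/37) → index 1
j=4: u_4=287/540 ∈ [17/37, 22/37) → index 3
j=5: u_5=347/540 ∈ [22/37, 24/37) → index 5
j=6: u_6=407/540 ∈ [25/37, 32/37) → index 7
j=7: u_7=467/540 ∈ [25/37, 32/37) → index 7
j=8: u_8=527/540 ∈ [32/37, 1) → index 8

0 0 1 1 3 5 7 7 8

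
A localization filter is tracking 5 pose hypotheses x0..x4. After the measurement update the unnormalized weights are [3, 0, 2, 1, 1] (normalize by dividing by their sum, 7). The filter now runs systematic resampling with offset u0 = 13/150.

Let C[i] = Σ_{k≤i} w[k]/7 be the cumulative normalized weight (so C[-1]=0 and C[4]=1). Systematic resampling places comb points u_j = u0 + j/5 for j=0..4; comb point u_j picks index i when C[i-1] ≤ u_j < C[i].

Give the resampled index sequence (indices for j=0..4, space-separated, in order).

C = [3/7, 3/7, 5/7, 6/7, 1]
j=0: u_0=13/150 ∈ [0, 3/7) → index 0
j=1: u_1=43/150 ∈ [0, 3/7) → index 0
j=2: u_2=73/150 ∈ [3/7, 5/7) → index 2
j=3: u_3=103/150 ∈ [3/7, 5/7) → index 2
j=4: u_4=133/150 ∈ [6/7, 1) → index 4

0 0 2 2 4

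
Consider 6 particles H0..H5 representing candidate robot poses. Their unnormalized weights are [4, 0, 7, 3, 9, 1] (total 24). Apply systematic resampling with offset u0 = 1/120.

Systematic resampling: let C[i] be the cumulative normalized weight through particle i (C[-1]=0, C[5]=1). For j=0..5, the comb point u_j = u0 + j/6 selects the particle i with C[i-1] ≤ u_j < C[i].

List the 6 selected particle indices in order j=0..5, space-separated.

C = [1/6, 1/6, 11/24, 7/12, 23/24, 1]
j=0: u_0=1/120 ∈ [0, 1/6) → index 0
j=1: u_1=7/40 ∈ [1/6, 11/24) → index 2
j=2: u_2=41/120 ∈ [1/6, 11/24) → index 2
j=3: u_3=61/120 ∈ [11/24, 7/12) → index 3
j=4: u_4=27/40 ∈ [7/12, 23/24) → index 4
j=5: u_5=101/120 ∈ [7/12, 23/24) → index 4

0 2 2 3 4 4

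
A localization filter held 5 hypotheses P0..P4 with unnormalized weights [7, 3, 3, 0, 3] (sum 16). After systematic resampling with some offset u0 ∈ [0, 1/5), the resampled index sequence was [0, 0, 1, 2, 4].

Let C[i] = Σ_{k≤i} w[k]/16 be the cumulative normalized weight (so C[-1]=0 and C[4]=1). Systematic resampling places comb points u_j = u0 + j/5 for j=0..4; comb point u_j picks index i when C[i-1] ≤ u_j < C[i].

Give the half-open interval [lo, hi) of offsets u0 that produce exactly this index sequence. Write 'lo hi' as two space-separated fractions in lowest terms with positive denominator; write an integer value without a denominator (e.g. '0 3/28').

C = [7/16, 5/8, 13/16, 13/16, 1]
j=0 picked index 0: u0 ∈ [0, 7/16)
j=1 picked index 0: u0 ∈ [-1/5, 19/80)
j=2 picked index 1: u0 ∈ [3/80, 9/40)
j=3 picked index 2: u0 ∈ [1/40, 17/80)
j=4 picked index 4: u0 ∈ [1/80, 1/5)
intersection: [3/80, 1/5)

3/80 1/5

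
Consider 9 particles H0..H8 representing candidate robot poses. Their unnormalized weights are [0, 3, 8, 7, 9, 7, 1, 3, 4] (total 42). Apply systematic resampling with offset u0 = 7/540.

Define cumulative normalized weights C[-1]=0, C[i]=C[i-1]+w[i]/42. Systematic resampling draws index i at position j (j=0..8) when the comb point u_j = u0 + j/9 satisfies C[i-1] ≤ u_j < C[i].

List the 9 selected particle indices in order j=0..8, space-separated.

C = [0, 1/14, 11/42, 3/7, 9/14, 17/21, 5/6, 19/21, 1]
j=0: u_0=7/540 ∈ [0, 1/14) → index 1
j=1: u_1=67/540 ∈ [1/14, 11/42) → index 2
j=2: u_2=127/540 ∈ [1/14, 11/42) → index 2
j=3: u_3=187/540 ∈ [11/42, 3/7) → index 3
j=4: u_4=247/540 ∈ [3/7, 9/14) → index 4
j=5: u_5=307/540 ∈ [3/7, 9/14) → index 4
j=6: u_6=367/540 ∈ [9/14, 17/21) → index 5
j=7: u_7=427/540 ∈ [9/14, 17/21) → index 5
j=8: u_8=487/540 ∈ [5/6, 19/21) → index 7

1 2 2 3 4 4 5 5 7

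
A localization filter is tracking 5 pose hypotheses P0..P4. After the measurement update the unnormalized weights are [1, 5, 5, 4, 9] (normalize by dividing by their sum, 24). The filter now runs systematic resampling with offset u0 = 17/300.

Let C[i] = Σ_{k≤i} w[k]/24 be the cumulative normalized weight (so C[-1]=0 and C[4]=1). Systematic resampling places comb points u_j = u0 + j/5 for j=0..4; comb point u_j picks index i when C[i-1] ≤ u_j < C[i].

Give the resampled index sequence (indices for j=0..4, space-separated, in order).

C = [1/24, 1/4, 11/24, 5/8, 1]
j=0: u_0=17/300 ∈ [1/24, 1/4) → index 1
j=1: u_1=77/300 ∈ [1/4, 11/24) → index 2
j=2: u_2=137/300 ∈ [1/4, 11/24) → index 2
j=3: u_3=197/300 ∈ [5/8, 1) → index 4
j=4: u_4=257/300 ∈ [5/8, 1) → index 4

1 2 2 4 4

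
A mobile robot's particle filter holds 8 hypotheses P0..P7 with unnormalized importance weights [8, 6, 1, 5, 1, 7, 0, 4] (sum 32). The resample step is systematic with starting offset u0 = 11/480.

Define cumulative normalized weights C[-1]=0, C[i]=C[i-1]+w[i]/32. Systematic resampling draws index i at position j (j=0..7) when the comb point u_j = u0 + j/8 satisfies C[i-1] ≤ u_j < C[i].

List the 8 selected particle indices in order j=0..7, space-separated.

C = [1/4, 7/16, 15/32, 5/8, 21/32, 7/8, 7/8, 1]
j=0: u_0=11/480 ∈ [0, 1/4) → index 0
j=1: u_1=71/480 ∈ [0, 1/4) → index 0
j=2: u_2=131/480 ∈ [1/4, 7/16) → index 1
j=3: u_3=191/480 ∈ [1/4, 7/16) → index 1
j=4: u_4=251/480 ∈ [15/32, 5/8) → index 3
j=5: u_5=311/480 ∈ [5/8, 21/32) → index 4
j=6: u_6=371/480 ∈ [21/32, 7/8) → index 5
j=7: u_7=431/480 ∈ [7/8, 1) → index 7

0 0 1 1 3 4 5 7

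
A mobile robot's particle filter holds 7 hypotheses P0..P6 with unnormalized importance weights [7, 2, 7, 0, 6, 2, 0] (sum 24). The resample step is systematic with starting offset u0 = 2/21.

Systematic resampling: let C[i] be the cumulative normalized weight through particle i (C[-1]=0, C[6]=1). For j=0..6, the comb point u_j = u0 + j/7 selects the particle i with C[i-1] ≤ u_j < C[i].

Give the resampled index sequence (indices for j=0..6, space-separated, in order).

0 0 2 2 4 4 5

C = [7/24, 3/8, 2/3, 2/3, 11/12, 1, 1]
j=0: u_0=2/21 ∈ [0, 7/24) → index 0
j=1: u_1=5/21 ∈ [0, 7/24) → index 0
j=2: u_2=8/21 ∈ [3/8, 2/3) → index 2
j=3: u_3=11/21 ∈ [3/8, 2/3) → index 2
j=4: u_4=2/3 ∈ [2/3, 11/12) → index 4
j=5: u_5=17/21 ∈ [2/3, 11/12) → index 4
j=6: u_6=20/21 ∈ [11/12, 1) → index 5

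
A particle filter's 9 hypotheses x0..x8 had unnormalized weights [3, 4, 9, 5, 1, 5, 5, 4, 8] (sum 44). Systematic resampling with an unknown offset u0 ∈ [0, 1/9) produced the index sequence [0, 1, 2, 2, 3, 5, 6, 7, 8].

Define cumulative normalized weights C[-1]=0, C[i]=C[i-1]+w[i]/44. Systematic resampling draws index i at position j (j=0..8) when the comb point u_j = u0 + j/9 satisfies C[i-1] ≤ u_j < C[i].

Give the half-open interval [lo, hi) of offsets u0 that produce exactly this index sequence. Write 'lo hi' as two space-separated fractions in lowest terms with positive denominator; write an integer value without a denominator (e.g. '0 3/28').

C = [3/44, 7/44, 4/11, 21/44, 1/2, 27/44, 8/11, 9/11, 1]
j=0 picked index 0: u0 ∈ [0, 3/44)
j=1 picked index 1: u0 ∈ [-17/396, 19/396)
j=2 picked index 2: u0 ∈ [-25/396, 14/99)
j=3 picked index 2: u0 ∈ [-23/132, 1/33)
j=4 picked index 3: u0 ∈ [-8/99, 13/396)
j=5 picked index 5: u0 ∈ [-1/18, 23/396)
j=6 picked index 6: u0 ∈ [-7/132, 2/33)
j=7 picked index 7: u0 ∈ [-5/99, 4/99)
j=8 picked index 8: u0 ∈ [-7/99, 1/9)
intersection: [0, 1/33)

0 1/33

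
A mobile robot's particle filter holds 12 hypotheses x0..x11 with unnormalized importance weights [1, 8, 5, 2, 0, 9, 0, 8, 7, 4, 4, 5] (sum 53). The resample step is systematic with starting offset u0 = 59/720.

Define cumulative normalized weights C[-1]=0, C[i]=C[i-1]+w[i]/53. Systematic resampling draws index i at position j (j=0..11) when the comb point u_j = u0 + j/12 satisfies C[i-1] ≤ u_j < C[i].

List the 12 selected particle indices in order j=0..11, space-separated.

1 1 2 5 5 7 7 8 8 10 11 11

C = [1/53, 9/53, 14/53, 16/53, 16/53, 25/53, 25/53, 33/53, 40/53, 44/53, 48/53, 1]
j=0: u_0=59/720 ∈ [1/53, 9/53) → index 1
j=1: u_1=119/720 ∈ [1/53, 9/53) → index 1
j=2: u_2=179/720 ∈ [9/53, 14/53) → index 2
j=3: u_3=239/720 ∈ [16/53, 25/53) → index 5
j=4: u_4=299/720 ∈ [16/53, 25/53) → index 5
j=5: u_5=359/720 ∈ [25/53, 33/53) → index 7
j=6: u_6=419/720 ∈ [25/53, 33/53) → index 7
j=7: u_7=479/720 ∈ [33/53, 40/53) → index 8
j=8: u_8=539/720 ∈ [33/53, 40/53) → index 8
j=9: u_9=599/720 ∈ [44/53, 48/53) → index 10
j=10: u_10=659/720 ∈ [48/53, 1) → index 11
j=11: u_11=719/720 ∈ [48/53, 1) → index 11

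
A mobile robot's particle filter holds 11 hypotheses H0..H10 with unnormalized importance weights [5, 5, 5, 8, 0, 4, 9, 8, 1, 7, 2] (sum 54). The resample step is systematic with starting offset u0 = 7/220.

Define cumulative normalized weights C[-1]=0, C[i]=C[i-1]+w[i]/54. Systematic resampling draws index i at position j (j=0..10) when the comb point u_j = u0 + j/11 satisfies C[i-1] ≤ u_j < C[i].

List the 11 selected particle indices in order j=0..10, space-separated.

C = [5/54, 5/27, 5/18, 23/54, 23/54, 1/2, 2/3, 22/27, 5/6, 26/27, 1]
j=0: u_0=7/220 ∈ [0, 5/54) → index 0
j=1: u_1=27/220 ∈ [5/54, 5/27) → index 1
j=2: u_2=47/220 ∈ [5/27, 5/18) → index 2
j=3: u_3=67/220 ∈ [5/18, 23/54) → index 3
j=4: u_4=87/220 ∈ [5/18, 23/54) → index 3
j=5: u_5=107/220 ∈ [23/54, 1/2) → index 5
j=6: u_6=127/220 ∈ [1/2, 2/3) → index 6
j=7: u_7=147/220 ∈ [2/3, 22/27) → index 7
j=8: u_8=167/220 ∈ [2/3, 22/27) → index 7
j=9: u_9=17/20 ∈ [5/6, 26/27) → index 9
j=10: u_10=207/220 ∈ [5/6, 26/27) → index 9

0 1 2 3 3 5 6 7 7 9 9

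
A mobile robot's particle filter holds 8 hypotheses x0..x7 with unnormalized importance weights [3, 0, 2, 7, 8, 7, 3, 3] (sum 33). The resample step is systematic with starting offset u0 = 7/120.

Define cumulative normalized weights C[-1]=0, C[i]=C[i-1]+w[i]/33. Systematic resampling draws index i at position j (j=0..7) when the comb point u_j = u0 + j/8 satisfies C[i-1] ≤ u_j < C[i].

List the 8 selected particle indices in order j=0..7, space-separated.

0 3 3 4 4 5 5 7

C = [1/11, 1/11, 5/33, 4/11, 20/33, 9/11, 10/11, 1]
j=0: u_0=7/120 ∈ [0, 1/11) → index 0
j=1: u_1=11/60 ∈ [5/33, 4/11) → index 3
j=2: u_2=37/120 ∈ [5/33, 4/11) → index 3
j=3: u_3=13/30 ∈ [4/11, 20/33) → index 4
j=4: u_4=67/120 ∈ [4/11, 20/33) → index 4
j=5: u_5=41/60 ∈ [20/33, 9/11) → index 5
j=6: u_6=97/120 ∈ [20/33, 9/11) → index 5
j=7: u_7=14/15 ∈ [10/11, 1) → index 7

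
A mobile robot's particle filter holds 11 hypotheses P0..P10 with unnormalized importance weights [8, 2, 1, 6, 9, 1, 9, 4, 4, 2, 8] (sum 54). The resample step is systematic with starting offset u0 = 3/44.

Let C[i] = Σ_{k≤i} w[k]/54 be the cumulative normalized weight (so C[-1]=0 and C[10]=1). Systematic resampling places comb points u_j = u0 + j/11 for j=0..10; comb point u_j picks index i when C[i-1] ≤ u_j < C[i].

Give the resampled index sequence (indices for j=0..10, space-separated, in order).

0 1 3 4 4 6 6 7 8 10 10

C = [4/27, 5/27, 11/54, 17/54, 13/27, 1/2, 2/3, 20/27, 22/27, 23/27, 1]
j=0: u_0=3/44 ∈ [0, 4/27) → index 0
j=1: u_1=7/44 ∈ [4/27, 5/27) → index 1
j=2: u_2=1/4 ∈ [11/54, 17/54) → index 3
j=3: u_3=15/44 ∈ [17/54, 13/27) → index 4
j=4: u_4=19/44 ∈ [17/54, 13/27) → index 4
j=5: u_5=23/44 ∈ [1/2, 2/3) → index 6
j=6: u_6=27/44 ∈ [1/2, 2/3) → index 6
j=7: u_7=31/44 ∈ [2/3, 20/27) → index 7
j=8: u_8=35/44 ∈ [20/27, 22/27) → index 8
j=9: u_9=39/44 ∈ [23/27, 1) → index 10
j=10: u_10=43/44 ∈ [23/27, 1) → index 10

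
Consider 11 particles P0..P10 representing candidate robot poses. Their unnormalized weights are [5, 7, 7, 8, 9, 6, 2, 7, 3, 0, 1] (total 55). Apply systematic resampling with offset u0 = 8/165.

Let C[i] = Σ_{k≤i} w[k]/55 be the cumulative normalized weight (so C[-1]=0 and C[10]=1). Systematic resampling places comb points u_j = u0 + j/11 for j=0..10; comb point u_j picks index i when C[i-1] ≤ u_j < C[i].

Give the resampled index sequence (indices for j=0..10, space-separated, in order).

C = [1/11, 12/55, 19/55, 27/55, 36/55, 42/55, 4/5, 51/55, 54/55, 54/55, 1]
j=0: u_0=8/165 ∈ [0, 1/11) → index 0
j=1: u_1=23/165 ∈ [1/11, 12/55) → index 1
j=2: u_2=38/165 ∈ [12/55, 19/55) → index 2
j=3: u_3=53/165 ∈ [12/55, 19/55) → index 2
j=4: u_4=68/165 ∈ [19/55, 27/55) → index 3
j=5: u_5=83/165 ∈ [27/55, 36/55) → index 4
j=6: u_6=98/165 ∈ [27/55, 36/55) → index 4
j=7: u_7=113/165 ∈ [36/55, 42/55) → index 5
j=8: u_8=128/165 ∈ [42/55, 4/5) → index 6
j=9: u_9=13/15 ∈ [4/5, 51/55) → index 7
j=10: u_10=158/165 ∈ [51/55, 54/55) → index 8

0 1 2 2 3 4 4 5 6 7 8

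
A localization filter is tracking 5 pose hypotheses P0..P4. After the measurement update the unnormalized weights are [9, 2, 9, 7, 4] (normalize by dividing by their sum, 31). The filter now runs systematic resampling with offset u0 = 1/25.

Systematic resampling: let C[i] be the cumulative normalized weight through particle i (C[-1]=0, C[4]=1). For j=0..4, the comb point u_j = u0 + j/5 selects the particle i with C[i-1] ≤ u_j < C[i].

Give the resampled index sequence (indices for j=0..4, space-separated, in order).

C = [9/31, 11/31, 20/31, 27/31, 1]
j=0: u_0=1/25 ∈ [0, 9/31) → index 0
j=1: u_1=6/25 ∈ [0, 9/31) → index 0
j=2: u_2=11/25 ∈ [11/31, 20/31) → index 2
j=3: u_3=16/25 ∈ [11/31, 20/31) → index 2
j=4: u_4=21/25 ∈ [20/31, 27/31) → index 3

0 0 2 2 3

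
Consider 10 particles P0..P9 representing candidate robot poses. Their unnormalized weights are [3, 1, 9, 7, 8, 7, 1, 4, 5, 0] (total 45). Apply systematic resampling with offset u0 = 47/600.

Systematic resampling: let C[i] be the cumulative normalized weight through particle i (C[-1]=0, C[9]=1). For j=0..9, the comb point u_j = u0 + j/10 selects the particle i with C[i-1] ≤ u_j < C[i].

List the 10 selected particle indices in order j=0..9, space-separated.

1 2 2 3 4 4 5 6 7 8

C = [1/15, 4/45, 13/45, 4/9, 28/45, 7/9, 4/5, 8/9, 1, 1]
j=0: u_0=47/600 ∈ [1/15, 4/45) → index 1
j=1: u_1=107/600 ∈ [4/45, 13/45) → index 2
j=2: u_2=167/600 ∈ [4/45, 13/45) → index 2
j=3: u_3=227/600 ∈ [13/45, 4/9) → index 3
j=4: u_4=287/600 ∈ [4/9, 28/45) → index 4
j=5: u_5=347/600 ∈ [4/9, 28/45) → index 4
j=6: u_6=407/600 ∈ [28/45, 7/9) → index 5
j=7: u_7=467/600 ∈ [7/9, 4/5) → index 6
j=8: u_8=527/600 ∈ [4/5, 8/9) → index 7
j=9: u_9=587/600 ∈ [8/9, 1) → index 8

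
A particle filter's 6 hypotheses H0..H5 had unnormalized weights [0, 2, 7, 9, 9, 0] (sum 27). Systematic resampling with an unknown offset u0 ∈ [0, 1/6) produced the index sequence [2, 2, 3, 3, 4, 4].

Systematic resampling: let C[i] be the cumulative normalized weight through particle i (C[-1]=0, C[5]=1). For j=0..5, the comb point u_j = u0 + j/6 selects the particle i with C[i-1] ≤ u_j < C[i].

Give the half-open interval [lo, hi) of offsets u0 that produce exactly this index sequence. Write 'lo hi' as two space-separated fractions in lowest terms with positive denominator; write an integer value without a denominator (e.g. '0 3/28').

C = [0, 2/27, 1/3, 2/3, 1, 1]
j=0 picked index 2: u0 ∈ [2/27, 1/3)
j=1 picked index 2: u0 ∈ [-5/54, 1/6)
j=2 picked index 3: u0 ∈ [0, 1/3)
j=3 picked index 3: u0 ∈ [-1/6, 1/6)
j=4 picked index 4: u0 ∈ [0, 1/3)
j=5 picked index 4: u0 ∈ [-1/6, 1/6)
intersection: [2/27, 1/6)

2/27 1/6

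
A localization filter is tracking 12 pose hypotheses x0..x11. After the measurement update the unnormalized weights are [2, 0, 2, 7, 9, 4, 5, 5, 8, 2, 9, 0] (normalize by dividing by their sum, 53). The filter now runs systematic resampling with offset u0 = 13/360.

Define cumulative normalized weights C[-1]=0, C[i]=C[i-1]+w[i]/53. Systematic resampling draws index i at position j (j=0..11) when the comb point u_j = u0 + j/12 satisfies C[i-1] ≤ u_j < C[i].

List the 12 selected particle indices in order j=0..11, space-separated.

0 3 3 4 4 5 6 7 8 8 10 10

C = [2/53, 2/53, 4/53, 11/53, 20/53, 24/53, 29/53, 34/53, 42/53, 44/53, 1, 1]
j=0: u_0=13/360 ∈ [0, 2/53) → index 0
j=1: u_1=43/360 ∈ [4/53, 11/53) → index 3
j=2: u_2=73/360 ∈ [4/53, 11/53) → index 3
j=3: u_3=103/360 ∈ [11/53, 20/53) → index 4
j=4: u_4=133/360 ∈ [11/53, 20/53) → index 4
j=5: u_5=163/360 ∈ [20/53, 24/53) → index 5
j=6: u_6=193/360 ∈ [24/53, 29/53) → index 6
j=7: u_7=223/360 ∈ [29/53, 34/53) → index 7
j=8: u_8=253/360 ∈ [34/53, 42/53) → index 8
j=9: u_9=283/360 ∈ [34/53, 42/53) → index 8
j=10: u_10=313/360 ∈ [44/53, 1) → index 10
j=11: u_11=343/360 ∈ [44/53, 1) → index 10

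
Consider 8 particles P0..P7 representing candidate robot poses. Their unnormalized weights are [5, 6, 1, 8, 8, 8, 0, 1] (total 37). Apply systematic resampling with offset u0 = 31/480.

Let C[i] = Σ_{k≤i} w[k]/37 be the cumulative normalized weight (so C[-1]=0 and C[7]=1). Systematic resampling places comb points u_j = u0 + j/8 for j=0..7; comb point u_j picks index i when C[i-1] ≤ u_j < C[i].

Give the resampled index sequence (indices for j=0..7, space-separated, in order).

C = [5/37, 11/37, 12/37, 20/37, 28/37, 36/37, 36/37, 1]
j=0: u_0=31/480 ∈ [0, 5/37) → index 0
j=1: u_1=91/480 ∈ [5/37, 11/37) → index 1
j=2: u_2=151/480 ∈ [11/37, 12/37) → index 2
j=3: u_3=211/480 ∈ [12/37, 20/37) → index 3
j=4: u_4=271/480 ∈ [20/37, 28/37) → index 4
j=5: u_5=331/480 ∈ [20/37, 28/37) → index 4
j=6: u_6=391/480 ∈ [28/37, 36/37) → index 5
j=7: u_7=451/480 ∈ [28/37, 36/37) → index 5

0 1 2 3 4 4 5 5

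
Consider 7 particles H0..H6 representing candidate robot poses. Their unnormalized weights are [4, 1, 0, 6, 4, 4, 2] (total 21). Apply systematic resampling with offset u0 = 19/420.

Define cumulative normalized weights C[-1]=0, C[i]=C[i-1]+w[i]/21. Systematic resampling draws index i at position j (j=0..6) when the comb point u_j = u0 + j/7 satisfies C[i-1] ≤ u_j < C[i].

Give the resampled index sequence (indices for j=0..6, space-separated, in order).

0 0 3 3 4 5 5

C = [4/21, 5/21, 5/21, 11/21, 5/7, 19/21, 1]
j=0: u_0=19/420 ∈ [0, 4/21) → index 0
j=1: u_1=79/420 ∈ [0, 4/21) → index 0
j=2: u_2=139/420 ∈ [5/21, 11/21) → index 3
j=3: u_3=199/420 ∈ [5/21, 11/21) → index 3
j=4: u_4=37/60 ∈ [11/21, 5/7) → index 4
j=5: u_5=319/420 ∈ [5/7, 19/21) → index 5
j=6: u_6=379/420 ∈ [5/7, 19/21) → index 5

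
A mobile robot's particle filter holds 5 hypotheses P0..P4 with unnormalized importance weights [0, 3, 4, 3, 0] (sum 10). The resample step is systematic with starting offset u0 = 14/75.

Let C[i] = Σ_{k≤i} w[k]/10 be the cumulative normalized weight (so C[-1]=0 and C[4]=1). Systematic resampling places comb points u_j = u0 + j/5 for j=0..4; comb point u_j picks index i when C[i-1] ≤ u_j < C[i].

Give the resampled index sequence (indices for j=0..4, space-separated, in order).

C = [0, 3/10, 7/10, 1, 1]
j=0: u_0=14/75 ∈ [0, 3/10) → index 1
j=1: u_1=29/75 ∈ [3/10, 7/10) → index 2
j=2: u_2=44/75 ∈ [3/10, 7/10) → index 2
j=3: u_3=59/75 ∈ [7/10, 1) → index 3
j=4: u_4=74/75 ∈ [7/10, 1) → index 3

1 2 2 3 3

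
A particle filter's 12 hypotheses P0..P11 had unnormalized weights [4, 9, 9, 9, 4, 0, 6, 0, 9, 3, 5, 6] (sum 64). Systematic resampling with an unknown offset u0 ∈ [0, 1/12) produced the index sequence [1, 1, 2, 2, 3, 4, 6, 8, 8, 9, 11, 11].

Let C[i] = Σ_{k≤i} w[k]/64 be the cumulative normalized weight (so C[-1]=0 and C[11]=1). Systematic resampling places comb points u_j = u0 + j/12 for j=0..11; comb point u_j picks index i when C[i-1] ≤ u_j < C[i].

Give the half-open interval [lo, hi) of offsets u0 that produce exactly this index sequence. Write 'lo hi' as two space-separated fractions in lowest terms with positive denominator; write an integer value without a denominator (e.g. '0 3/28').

C = [1/16, 13/64, 11/32, 31/64, 35/64, 35/64, 41/64, 41/64, 25/32, 53/64, 29/32, 1]
j=0 picked index 1: u0 ∈ [1/16, 13/64)
j=1 picked index 1: u0 ∈ [-1/48, 23/192)
j=2 picked index 2: u0 ∈ [7/192, 17/96)
j=3 picked index 2: u0 ∈ [-3/64, 3/32)
j=4 picked index 3: u0 ∈ [1/96, 29/192)
j=5 picked index 4: u0 ∈ [13/192, 25/192)
j=6 picked index 6: u0 ∈ [3/64, 9/64)
j=7 picked index 8: u0 ∈ [11/192, 19/96)
j=8 picked index 8: u0 ∈ [-5/192, 11/96)
j=9 picked index 9: u0 ∈ [1/32, 5/64)
j=10 picked index 11: u0 ∈ [7/96, 1/6)
j=11 picked index 11: u0 ∈ [-1/96, 1/12)
intersection: [7/96, 5/64)

7/96 5/64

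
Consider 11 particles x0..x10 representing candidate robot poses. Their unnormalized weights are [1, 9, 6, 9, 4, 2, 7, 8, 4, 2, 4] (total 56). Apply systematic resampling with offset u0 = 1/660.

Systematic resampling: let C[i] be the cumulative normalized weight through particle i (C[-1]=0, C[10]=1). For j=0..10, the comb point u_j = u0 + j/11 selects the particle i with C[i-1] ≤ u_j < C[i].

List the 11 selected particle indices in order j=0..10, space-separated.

C = [1/56, 5/28, 2/7, 25/56, 29/56, 31/56, 19/28, 23/28, 25/28, 13/14, 1]
j=0: u_0=1/660 ∈ [0, 1/56) → index 0
j=1: u_1=61/660 ∈ [1/56, 5/28) → index 1
j=2: u_2=11/60 ∈ [5/28, 2/7) → index 2
j=3: u_3=181/660 ∈ [5/28, 2/7) → index 2
j=4: u_4=241/660 ∈ [2/7, 25/56) → index 3
j=5: u_5=301/660 ∈ [25/56, 29/56) → index 4
j=6: u_6=361/660 ∈ [29/56, 31/56) → index 5
j=7: u_7=421/660 ∈ [31/56, 19/28) → index 6
j=8: u_8=481/660 ∈ [19/28, 23/28) → index 7
j=9: u_9=541/660 ∈ [19/28, 23/28) → index 7
j=10: u_10=601/660 ∈ [25/28, 13/14) → index 9

0 1 2 2 3 4 5 6 7 7 9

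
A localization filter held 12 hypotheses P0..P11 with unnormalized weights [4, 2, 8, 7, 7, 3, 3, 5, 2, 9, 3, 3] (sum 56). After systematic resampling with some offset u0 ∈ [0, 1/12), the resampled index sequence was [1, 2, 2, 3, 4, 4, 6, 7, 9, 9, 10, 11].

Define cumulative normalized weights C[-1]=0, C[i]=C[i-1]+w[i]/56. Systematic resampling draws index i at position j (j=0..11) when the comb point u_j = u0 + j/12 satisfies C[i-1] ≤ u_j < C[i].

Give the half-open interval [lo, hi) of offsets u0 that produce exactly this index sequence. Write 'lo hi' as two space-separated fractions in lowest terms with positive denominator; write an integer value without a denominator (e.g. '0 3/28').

1/14 1/12

C = [1/14, 3/28, 1/4, 3/8, 1/2, 31/56, 17/28, 39/56, 41/56, 25/28, 53/56, 1]
j=0 picked index 1: u0 ∈ [1/14, 3/28)
j=1 picked index 2: u0 ∈ [1/42, 1/6)
j=2 picked index 2: u0 ∈ [-5/84, 1/12)
j=3 picked index 3: u0 ∈ [0, 1/8)
j=4 picked index 4: u0 ∈ [1/24, 1/6)
j=5 picked index 4: u0 ∈ [-1/24, 1/12)
j=6 picked index 6: u0 ∈ [3/56, 3/28)
j=7 picked index 7: u0 ∈ [1/42, 19/168)
j=8 picked index 9: u0 ∈ [11/168, 19/84)
j=9 picked index 9: u0 ∈ [-1/56, 1/7)
j=10 picked index 10: u0 ∈ [5/84, 19/168)
j=11 picked index 11: u0 ∈ [5/168, 1/12)
intersection: [1/14, 1/12)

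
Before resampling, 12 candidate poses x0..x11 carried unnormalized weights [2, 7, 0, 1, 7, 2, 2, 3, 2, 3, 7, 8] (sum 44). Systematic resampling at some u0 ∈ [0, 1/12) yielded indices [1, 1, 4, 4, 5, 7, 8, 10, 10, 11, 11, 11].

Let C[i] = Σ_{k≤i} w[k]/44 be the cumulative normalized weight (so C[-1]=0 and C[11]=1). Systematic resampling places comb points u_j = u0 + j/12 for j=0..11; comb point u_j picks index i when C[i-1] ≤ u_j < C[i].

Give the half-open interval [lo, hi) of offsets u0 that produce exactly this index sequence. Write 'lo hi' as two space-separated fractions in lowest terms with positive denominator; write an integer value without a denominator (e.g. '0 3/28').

5/66 1/12

C = [1/22, 9/44, 9/44, 5/22, 17/44, 19/44, 21/44, 6/11, 13/22, 29/44, 9/11, 1]
j=0 picked index 1: u0 ∈ [1/22, 9/44)
j=1 picked index 1: u0 ∈ [-5/132, 4/33)
j=2 picked index 4: u0 ∈ [2/33, 29/132)
j=3 picked index 4: u0 ∈ [-1/44, 3/22)
j=4 picked index 5: u0 ∈ [7/132, 13/132)
j=5 picked index 7: u0 ∈ [2/33, 17/132)
j=6 picked index 8: u0 ∈ [1/22, 1/11)
j=7 picked index 10: u0 ∈ [5/66, 31/132)
j=8 picked index 10: u0 ∈ [-1/132, 5/33)
j=9 picked index 11: u0 ∈ [3/44, 1/4)
j=10 picked index 11: u0 ∈ [-1/66, 1/6)
j=11 picked index 11: u0 ∈ [-13/132, 1/12)
intersection: [5/66, 1/12)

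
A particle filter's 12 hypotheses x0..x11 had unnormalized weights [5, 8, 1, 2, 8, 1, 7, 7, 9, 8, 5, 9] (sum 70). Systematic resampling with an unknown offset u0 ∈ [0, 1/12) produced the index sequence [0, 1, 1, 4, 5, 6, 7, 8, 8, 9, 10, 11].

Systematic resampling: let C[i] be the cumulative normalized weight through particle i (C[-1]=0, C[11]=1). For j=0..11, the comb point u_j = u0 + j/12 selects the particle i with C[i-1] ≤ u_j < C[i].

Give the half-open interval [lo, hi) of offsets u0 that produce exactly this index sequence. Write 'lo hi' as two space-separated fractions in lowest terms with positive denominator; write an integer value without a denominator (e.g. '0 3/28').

C = [1/14, 13/70, 1/5, 8/35, 12/35, 5/14, 16/35, 39/70, 24/35, 4/5, 61/70, 1]
j=0 picked index 0: u0 ∈ [0, 1/14)
j=1 picked index 1: u0 ∈ [-1/84, 43/420)
j=2 picked index 1: u0 ∈ [-2/21, 2/105)
j=3 picked index 4: u0 ∈ [-3/140, 13/140)
j=4 picked index 5: u0 ∈ [1/105, 1/42)
j=5 picked index 6: u0 ∈ [-5/84, 17/420)
j=6 picked index 7: u0 ∈ [-3/70, 2/35)
j=7 picked index 8: u0 ∈ [-11/420, 43/420)
j=8 picked index 8: u0 ∈ [-23/210, 2/105)
j=9 picked index 9: u0 ∈ [-9/140, 1/20)
j=10 picked index 10: u0 ∈ [-1/30, 4/105)
j=11 picked index 11: u0 ∈ [-19/420, 1/12)
intersection: [1/105, 2/105)

1/105 2/105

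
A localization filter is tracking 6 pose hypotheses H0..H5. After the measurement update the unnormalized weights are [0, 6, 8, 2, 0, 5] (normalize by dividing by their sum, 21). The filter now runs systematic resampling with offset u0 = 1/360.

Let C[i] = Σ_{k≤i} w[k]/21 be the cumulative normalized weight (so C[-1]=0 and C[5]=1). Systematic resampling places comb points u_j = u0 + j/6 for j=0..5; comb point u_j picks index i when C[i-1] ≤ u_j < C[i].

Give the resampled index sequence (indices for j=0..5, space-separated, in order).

1 1 2 2 3 5

C = [0, 2/7, 2/3, 16/21, 16/21, 1]
j=0: u_0=1/360 ∈ [0, 2/7) → index 1
j=1: u_1=61/360 ∈ [0, 2/7) → index 1
j=2: u_2=121/360 ∈ [2/7, 2/3) → index 2
j=3: u_3=181/360 ∈ [2/7, 2/3) → index 2
j=4: u_4=241/360 ∈ [2/3, 16/21) → index 3
j=5: u_5=301/360 ∈ [16/21, 1) → index 5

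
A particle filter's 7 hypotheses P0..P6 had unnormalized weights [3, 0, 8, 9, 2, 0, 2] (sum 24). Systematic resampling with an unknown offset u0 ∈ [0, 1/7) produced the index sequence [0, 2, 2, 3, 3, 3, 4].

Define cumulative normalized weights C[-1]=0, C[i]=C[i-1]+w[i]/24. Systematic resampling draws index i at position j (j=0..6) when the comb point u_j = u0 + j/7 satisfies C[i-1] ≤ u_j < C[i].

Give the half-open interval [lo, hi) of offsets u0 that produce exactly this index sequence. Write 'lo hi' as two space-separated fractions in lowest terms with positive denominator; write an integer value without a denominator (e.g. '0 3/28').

5/168 5/84

C = [1/8, 1/8, 11/24, 5/6, 11/12, 11/12, 1]
j=0 picked index 0: u0 ∈ [0, 1/8)
j=1 picked index 2: u0 ∈ [-1/56, 53/168)
j=2 picked index 2: u0 ∈ [-9/56, 29/168)
j=3 picked index 3: u0 ∈ [5/168, 17/42)
j=4 picked index 3: u0 ∈ [-19/168, 11/42)
j=5 picked index 3: u0 ∈ [-43/168, 5/42)
j=6 picked index 4: u0 ∈ [-1/42, 5/84)
intersection: [5/168, 5/84)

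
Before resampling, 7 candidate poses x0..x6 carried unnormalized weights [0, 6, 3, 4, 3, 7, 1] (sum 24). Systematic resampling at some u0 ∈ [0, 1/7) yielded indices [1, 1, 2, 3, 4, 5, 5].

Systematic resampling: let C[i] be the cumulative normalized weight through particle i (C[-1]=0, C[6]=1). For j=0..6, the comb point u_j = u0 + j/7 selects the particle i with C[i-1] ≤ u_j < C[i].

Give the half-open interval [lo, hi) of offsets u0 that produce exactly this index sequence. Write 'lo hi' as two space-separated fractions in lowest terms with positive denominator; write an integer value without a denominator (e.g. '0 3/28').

C = [0, 1/4, 3/8, 13/24, 2/3, 23/24, 1]
j=0 picked index 1: u0 ∈ [0, 1/4)
j=1 picked index 1: u0 ∈ [-1/7, 3/28)
j=2 picked index 2: u0 ∈ [-1/28, 5/56)
j=3 picked index 3: u0 ∈ [-3/56, 19/168)
j=4 picked index 4: u0 ∈ [-5/168, 2/21)
j=5 picked index 5: u0 ∈ [-1/21, 41/168)
j=6 picked index 5: u0 ∈ [-4/21, 17/168)
intersection: [0, 5/56)

0 5/56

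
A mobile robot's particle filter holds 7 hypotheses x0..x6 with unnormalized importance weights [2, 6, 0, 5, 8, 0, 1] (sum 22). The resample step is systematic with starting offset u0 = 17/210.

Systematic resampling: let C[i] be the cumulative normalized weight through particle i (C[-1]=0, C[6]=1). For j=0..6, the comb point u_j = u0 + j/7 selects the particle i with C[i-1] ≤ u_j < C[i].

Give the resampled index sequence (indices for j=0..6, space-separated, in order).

C = [1/11, 4/11, 4/11, 13/22, 21/22, 21/22, 1]
j=0: u_0=17/210 ∈ [0, 1/11) → index 0
j=1: u_1=47/210 ∈ [1/11, 4/11) → index 1
j=2: u_2=11/30 ∈ [4/11, 13/22) → index 3
j=3: u_3=107/210 ∈ [4/11, 13/22) → index 3
j=4: u_4=137/210 ∈ [13/22, 21/22) → index 4
j=5: u_5=167/210 ∈ [13/22, 21/22) → index 4
j=6: u_6=197/210 ∈ [13/22, 21/22) → index 4

0 1 3 3 4 4 4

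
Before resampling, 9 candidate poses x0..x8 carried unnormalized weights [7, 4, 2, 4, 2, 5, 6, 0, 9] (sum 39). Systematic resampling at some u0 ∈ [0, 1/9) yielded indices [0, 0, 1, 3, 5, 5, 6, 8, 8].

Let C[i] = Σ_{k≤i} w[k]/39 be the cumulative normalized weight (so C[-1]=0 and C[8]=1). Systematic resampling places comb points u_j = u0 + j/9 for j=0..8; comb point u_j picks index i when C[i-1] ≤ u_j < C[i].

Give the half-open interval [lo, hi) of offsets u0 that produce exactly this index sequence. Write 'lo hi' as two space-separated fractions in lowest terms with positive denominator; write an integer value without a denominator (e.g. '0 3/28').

C = [7/39, 11/39, 1/3, 17/39, 19/39, 8/13, 10/13, 10/13, 1]
j=0 picked index 0: u0 ∈ [0, 7/39)
j=1 picked index 0: u0 ∈ [-1/9, 8/117)
j=2 picked index 1: u0 ∈ [-5/117, 7/117)
j=3 picked index 3: u0 ∈ [0, 4/39)
j=4 picked index 5: u0 ∈ [5/117, 20/117)
j=5 picked index 5: u0 ∈ [-8/117, 7/117)
j=6 picked index 6: u0 ∈ [-2/39, 4/39)
j=7 picked index 8: u0 ∈ [-1/117, 2/9)
j=8 picked index 8: u0 ∈ [-14/117, 1/9)
intersection: [5/117, 7/117)

5/117 7/117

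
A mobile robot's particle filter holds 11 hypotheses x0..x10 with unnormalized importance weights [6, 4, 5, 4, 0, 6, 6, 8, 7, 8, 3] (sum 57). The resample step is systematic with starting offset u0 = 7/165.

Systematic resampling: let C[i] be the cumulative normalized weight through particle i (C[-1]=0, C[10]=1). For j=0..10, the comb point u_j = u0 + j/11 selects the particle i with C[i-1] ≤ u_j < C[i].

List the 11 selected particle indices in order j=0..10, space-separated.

0 1 2 3 5 6 7 7 8 9 10

C = [2/19, 10/57, 5/19, 1/3, 1/3, 25/57, 31/57, 13/19, 46/57, 18/19, 1]
j=0: u_0=7/165 ∈ [0, 2/19) → index 0
j=1: u_1=2/15 ∈ [2/19, 10/57) → index 1
j=2: u_2=37/165 ∈ [10/57, 5/19) → index 2
j=3: u_3=52/165 ∈ [5/19, 1/3) → index 3
j=4: u_4=67/165 ∈ [1/3, 25/57) → index 5
j=5: u_5=82/165 ∈ [25/57, 31/57) → index 6
j=6: u_6=97/165 ∈ [31/57, 13/19) → index 7
j=7: u_7=112/165 ∈ [31/57, 13/19) → index 7
j=8: u_8=127/165 ∈ [13/19, 46/57) → index 8
j=9: u_9=142/165 ∈ [46/57, 18/19) → index 9
j=10: u_10=157/165 ∈ [18/19, 1) → index 10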